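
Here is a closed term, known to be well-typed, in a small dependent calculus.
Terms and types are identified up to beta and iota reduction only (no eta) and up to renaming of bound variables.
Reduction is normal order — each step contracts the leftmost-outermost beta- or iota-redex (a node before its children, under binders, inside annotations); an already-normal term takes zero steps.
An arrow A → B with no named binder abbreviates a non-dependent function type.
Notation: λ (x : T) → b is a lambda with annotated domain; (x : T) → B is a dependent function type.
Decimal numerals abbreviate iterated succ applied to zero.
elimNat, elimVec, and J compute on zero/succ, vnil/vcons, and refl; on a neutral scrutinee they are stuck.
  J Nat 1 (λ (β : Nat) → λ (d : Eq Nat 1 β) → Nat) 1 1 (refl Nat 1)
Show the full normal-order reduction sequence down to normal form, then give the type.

reduction (normal order):
  J Nat 1 (λ (β : Nat) → λ (d : Eq Nat 1 β) → Nat) 1 1 (refl Nat 1)
  ~> 1
inferred type:
  Nat


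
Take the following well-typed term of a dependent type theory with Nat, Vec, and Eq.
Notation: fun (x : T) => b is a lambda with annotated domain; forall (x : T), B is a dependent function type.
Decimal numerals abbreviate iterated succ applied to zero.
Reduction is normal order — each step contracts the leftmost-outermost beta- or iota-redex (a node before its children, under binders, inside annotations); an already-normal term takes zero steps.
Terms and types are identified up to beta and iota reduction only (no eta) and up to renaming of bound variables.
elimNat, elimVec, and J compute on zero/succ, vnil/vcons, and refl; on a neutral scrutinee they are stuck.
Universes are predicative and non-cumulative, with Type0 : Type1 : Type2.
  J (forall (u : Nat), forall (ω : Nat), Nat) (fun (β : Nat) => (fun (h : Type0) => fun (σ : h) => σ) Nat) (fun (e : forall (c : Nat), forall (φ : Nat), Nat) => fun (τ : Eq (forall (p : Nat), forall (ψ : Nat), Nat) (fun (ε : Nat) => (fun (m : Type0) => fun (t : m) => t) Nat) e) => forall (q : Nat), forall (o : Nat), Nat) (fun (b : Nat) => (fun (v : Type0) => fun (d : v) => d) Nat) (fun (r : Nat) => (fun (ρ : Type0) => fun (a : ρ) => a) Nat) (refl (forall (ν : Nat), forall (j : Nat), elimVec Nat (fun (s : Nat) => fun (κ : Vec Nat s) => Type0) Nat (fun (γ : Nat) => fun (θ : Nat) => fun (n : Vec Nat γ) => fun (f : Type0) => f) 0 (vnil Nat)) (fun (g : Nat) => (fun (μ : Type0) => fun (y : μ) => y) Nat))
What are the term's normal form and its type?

reduced normal form:
  fun (u : Nat) => fun (ω : Nat) => ω
the term's type:
  forall (u : Nat), forall (ω : Nat), Nat


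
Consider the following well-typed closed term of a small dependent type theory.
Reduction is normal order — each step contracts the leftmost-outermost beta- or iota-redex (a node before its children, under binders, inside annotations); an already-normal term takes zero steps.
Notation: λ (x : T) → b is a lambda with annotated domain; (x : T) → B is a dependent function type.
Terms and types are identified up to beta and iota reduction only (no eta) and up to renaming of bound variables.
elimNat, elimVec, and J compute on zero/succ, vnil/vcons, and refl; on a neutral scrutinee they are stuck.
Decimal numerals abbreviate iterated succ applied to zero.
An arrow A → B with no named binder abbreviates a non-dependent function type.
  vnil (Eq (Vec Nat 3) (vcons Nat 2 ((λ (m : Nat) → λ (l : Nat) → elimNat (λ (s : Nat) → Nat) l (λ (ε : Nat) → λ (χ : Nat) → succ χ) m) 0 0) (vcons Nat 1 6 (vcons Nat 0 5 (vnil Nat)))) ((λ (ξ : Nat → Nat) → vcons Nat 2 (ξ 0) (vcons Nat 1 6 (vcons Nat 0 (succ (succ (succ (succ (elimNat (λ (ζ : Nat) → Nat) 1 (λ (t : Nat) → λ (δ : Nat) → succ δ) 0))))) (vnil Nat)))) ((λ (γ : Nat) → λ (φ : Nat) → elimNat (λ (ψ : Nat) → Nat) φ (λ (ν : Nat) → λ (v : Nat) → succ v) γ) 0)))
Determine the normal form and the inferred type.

normal form:
  vnil (Eq (Vec Nat 3) (vcons Nat 2 0 (vcons Nat 1 6 (vcons Nat 0 5 (vnil Nat)))) (vcons Nat 2 0 (vcons Nat 1 6 (vcons Nat 0 5 (vnil Nat)))))
the term's type:
  Vec (Eq (Vec Nat 3) (vcons Nat 2 0 (vcons Nat 1 6 (vcons Nat 0 5 (vnil Nat)))) (vcons Nat 2 0 (vcons Nat 1 6 (vcons Nat 0 5 (vnil Nat))))) 0
observation: the term reaches its normal form after 8 normal-order steps.


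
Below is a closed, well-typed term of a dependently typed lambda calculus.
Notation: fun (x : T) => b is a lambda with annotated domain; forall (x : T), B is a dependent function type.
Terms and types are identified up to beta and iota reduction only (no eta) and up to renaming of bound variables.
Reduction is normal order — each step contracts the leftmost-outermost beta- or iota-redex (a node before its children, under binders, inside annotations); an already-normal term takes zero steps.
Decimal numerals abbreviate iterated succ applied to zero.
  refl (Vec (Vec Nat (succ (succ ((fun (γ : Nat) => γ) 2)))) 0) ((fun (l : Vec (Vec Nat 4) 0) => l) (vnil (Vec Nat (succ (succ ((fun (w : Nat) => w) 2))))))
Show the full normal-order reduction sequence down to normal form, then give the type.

reduction (normal order):
  refl (Vec (Vec Nat (succ (succ ((fun (γ : Nat) => γ) 2)))) 0) ((fun (l : Vec (Vec Nat 4) 0) => l) (vnil (Vec Nat (succ (succ ((fun (w : Nat) => w) 2))))))
  ~> refl (Vec (Vec Nat 4) 0) ((fun (γ : Vec (Vec Nat 4) 0) => γ) (vnil (Vec Nat (succ (succ ((fun (l : Nat) => l) 2))))))
  ~> refl (Vec (Vec Nat 4) 0) (vnil (Vec Nat (succ (succ ((fun (γ : Nat) => γ) 2)))))
  ~> refl (Vec (Vec Nat 4) 0) (vnil (Vec Nat 4))
inferred type:
  Eq (Vec (Vec Nat 4) 0) (vnil (Vec Nat 4)) (vnil (Vec Nat 4))


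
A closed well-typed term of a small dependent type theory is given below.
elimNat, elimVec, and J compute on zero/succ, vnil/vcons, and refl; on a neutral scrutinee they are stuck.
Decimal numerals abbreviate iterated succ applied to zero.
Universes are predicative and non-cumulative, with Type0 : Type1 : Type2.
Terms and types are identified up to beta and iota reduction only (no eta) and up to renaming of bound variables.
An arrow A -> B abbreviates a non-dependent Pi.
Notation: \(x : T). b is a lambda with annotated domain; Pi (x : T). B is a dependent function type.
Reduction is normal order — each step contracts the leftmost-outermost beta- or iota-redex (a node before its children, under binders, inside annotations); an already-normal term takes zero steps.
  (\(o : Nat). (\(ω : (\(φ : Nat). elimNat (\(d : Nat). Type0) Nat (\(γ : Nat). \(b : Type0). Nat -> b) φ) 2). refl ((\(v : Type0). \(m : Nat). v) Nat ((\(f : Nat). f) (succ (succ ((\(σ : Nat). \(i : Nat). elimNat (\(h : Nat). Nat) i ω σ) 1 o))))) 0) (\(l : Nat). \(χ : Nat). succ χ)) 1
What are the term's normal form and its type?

reduced normal form:
  refl Nat 0
the term's type:
  Eq Nat 0 0


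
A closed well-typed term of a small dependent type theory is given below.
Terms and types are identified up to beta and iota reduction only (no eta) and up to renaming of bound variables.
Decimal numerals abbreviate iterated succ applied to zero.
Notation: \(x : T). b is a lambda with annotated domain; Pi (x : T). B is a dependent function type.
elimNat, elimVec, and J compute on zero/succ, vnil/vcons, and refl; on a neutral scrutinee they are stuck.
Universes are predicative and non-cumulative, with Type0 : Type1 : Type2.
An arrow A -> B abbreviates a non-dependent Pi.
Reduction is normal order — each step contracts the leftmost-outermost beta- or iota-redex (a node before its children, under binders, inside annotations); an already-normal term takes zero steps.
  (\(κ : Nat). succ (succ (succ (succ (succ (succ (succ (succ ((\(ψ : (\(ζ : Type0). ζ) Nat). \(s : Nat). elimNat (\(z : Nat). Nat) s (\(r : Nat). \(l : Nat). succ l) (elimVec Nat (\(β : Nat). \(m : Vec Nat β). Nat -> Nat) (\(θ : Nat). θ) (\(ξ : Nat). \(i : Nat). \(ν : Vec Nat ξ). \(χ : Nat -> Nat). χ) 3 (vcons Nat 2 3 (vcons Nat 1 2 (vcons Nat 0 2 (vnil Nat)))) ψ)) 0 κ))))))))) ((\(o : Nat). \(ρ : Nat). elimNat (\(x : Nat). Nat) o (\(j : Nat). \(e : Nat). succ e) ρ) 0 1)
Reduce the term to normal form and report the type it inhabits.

resulting normal form:
  9
inferred type:
  Nat


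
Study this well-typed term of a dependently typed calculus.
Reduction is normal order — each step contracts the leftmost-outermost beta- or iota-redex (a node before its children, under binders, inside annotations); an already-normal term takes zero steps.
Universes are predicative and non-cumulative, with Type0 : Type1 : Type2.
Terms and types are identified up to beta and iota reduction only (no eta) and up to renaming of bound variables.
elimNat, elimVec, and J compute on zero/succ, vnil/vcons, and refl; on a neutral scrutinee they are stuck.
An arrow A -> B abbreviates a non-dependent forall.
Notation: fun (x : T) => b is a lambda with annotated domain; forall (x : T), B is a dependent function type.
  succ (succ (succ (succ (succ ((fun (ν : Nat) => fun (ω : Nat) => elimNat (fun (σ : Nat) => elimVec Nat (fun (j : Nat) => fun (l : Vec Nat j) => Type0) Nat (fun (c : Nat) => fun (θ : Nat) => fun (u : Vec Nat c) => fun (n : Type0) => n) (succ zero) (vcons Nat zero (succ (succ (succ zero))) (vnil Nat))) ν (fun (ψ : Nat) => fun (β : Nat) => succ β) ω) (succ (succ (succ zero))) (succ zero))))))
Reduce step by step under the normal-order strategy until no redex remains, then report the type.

reduction (normal order):
  succ (succ (succ (succ (succ ((fun (ν : Nat) => fun (ω : Nat) => elimNat (fun (σ : Nat) => elimVec Nat (fun (j : Nat) => fun (l : Vec Nat j) => Type0) Nat (fun (c : Nat) => fun (θ : Nat) => fun (u : Vec Nat c) => fun (n : Type0) => n) (succ zero) (vcons Nat zero (succ (succ (succ zero))) (vnil Nat))) ν (fun (ψ : Nat) => fun (β : Nat) => succ β) ω) (succ (succ (succ zero))) (succ zero))))))
  ~> succ (succ (succ (succ (succ ((fun (ν : Nat) => elimNat (fun (ω : Nat) => elimVec Nat (fun (σ : Nat) => fun (j : Vec Nat σ) => Type0) Nat (fun (l : Nat) => fun (c : Nat) => fun (θ : Vec Nat l) => fun (u : Type0) => u) (succ zero) (vcons Nat zero (succ (succ (succ zero))) (vnil Nat))) (succ (succ (succ zero))) (fun (n : Nat) => fun (ψ : Nat) => succ ψ) ν) (succ zero))))))
  ~> succ (succ (succ (succ (succ (elimNat (fun (ν : Nat) => elimVec Nat (fun (ω : Nat) => fun (σ : Vec Nat ω) => Type0) Nat (fun (j : Nat) => fun (l : Nat) => fun (c : Vec Nat j) => fun (θ : Type0) => θ) (succ zero) (vcons Nat zero (succ (succ (succ zero))) (vnil Nat))) (succ (succ (succ zero))) (fun (u : Nat) => fun (n : Nat) => succ n) (succ zero))))))
  ~> succ (succ (succ (succ (succ ((fun (ν : Nat) => fun (ω : Nat) => succ ω) zero (elimNat (fun (σ : Nat) => elimVec Nat (fun (j : Nat) => fun (l : Vec Nat j) => Type0) Nat (fun (c : Nat) => fun (θ : Nat) => fun (u : Vec Nat c) => fun (n : Type0) => n) (succ zero) (vcons Nat zero (succ (succ (succ zero))) (vnil Nat))) (succ (succ (succ zero))) (fun (ψ : Nat) => fun (β : Nat) => succ β) zero))))))
  ~> succ (succ (succ (succ (succ ((fun (ν : Nat) => succ ν) (elimNat (fun (ω : Nat) => elimVec Nat (fun (σ : Nat) => fun (j : Vec Nat σ) => Type0) Nat (fun (l : Nat) => fun (c : Nat) => fun (θ : Vec Nat l) => fun (u : Type0) => u) (succ zero) (vcons Nat zero (succ (succ (succ zero))) (vnil Nat))) (succ (succ (succ zero))) (fun (n : Nat) => fun (ψ : Nat) => succ ψ) zero))))))
  ~> succ (succ (succ (succ (succ (succ (elimNat (fun (ν : Nat) => elimVec Nat (fun (ω : Nat) => fun (σ : Vec Nat ω) => Type0) Nat (fun (j : Nat) => fun (l : Nat) => fun (c : Vec Nat j) => fun (θ : Type0) => θ) (succ zero) (vcons Nat zero (succ (succ (succ zero))) (vnil Nat))) (succ (succ (succ zero))) (fun (u : Nat) => fun (n : Nat) => succ n) zero))))))
  ~> succ (succ (succ (succ (succ (succ (succ (succ (succ zero))))))))
type:
  Nat


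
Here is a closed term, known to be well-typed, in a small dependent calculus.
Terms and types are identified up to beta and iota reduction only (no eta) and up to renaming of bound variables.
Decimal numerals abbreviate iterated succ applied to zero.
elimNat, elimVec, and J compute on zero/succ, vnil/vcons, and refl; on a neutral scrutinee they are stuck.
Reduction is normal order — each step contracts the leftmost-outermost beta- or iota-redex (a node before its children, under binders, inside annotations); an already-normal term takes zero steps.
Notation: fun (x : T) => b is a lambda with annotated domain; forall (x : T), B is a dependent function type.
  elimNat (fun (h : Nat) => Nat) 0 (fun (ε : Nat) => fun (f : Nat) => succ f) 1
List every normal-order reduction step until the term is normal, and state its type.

reduction (normal order):
  elimNat (fun (h : Nat) => Nat) 0 (fun (ε : Nat) => fun (f : Nat) => succ f) 1
  ~> (fun (h : Nat) => fun (ε : Nat) => succ ε) 0 (elimNat (fun (f : Nat) => Nat) 0 (fun (α : Nat) => fun (β : Nat) => succ β) 0)
  ~> (fun (h : Nat) => succ h) (elimNat (fun (ε : Nat) => Nat) 0 (fun (f : Nat) => fun (α : Nat) => succ α) 0)
  ~> succ (elimNat (fun (h : Nat) => Nat) 0 (fun (ε : Nat) => fun (f : Nat) => succ f) 0)
  ~> 1
inferred type:
  Nat


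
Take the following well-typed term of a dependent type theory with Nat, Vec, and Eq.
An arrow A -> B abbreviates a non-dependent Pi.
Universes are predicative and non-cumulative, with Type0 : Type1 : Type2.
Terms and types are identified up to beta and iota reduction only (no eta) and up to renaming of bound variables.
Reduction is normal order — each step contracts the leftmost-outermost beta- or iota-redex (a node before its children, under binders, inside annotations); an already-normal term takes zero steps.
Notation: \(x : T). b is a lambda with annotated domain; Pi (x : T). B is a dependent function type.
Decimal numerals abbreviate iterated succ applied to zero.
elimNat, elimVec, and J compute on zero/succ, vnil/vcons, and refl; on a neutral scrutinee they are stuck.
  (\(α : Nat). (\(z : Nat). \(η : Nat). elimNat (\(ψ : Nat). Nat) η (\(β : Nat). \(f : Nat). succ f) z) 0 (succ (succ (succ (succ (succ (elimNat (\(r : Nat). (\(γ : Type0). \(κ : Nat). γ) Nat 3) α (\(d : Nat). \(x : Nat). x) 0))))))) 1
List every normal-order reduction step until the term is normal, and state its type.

reduction (normal order):
  (\(α : Nat). (\(z : Nat). \(η : Nat). elimNat (\(ψ : Nat). Nat) η (\(β : Nat). \(f : Nat). succ f) z) 0 (succ (succ (succ (succ (succ (elimNat (\(r : Nat). (\(γ : Type0). \(κ : Nat). γ) Nat 3) α (\(d : Nat). \(x : Nat). x) 0))))))) 1
  ~> (\(α : Nat). \(z : Nat). elimNat (\(η : Nat). Nat) z (\(ψ : Nat). \(β : Nat). succ β) α) 0 (succ (succ (succ (succ (succ (elimNat (\(f : Nat). (\(r : Type0). \(γ : Nat). r) Nat 3) 1 (\(κ : Nat). \(d : Nat). d) 0))))))
  ~> (\(α : Nat). elimNat (\(z : Nat). Nat) α (\(η : Nat). \(ψ : Nat). succ ψ) 0) (succ (succ (succ (succ (succ (elimNat (\(β : Nat). (\(f : Type0). \(r : Nat). f) Nat 3) 1 (\(γ : Nat). \(κ : Nat). κ) 0))))))
  ~> elimNat (\(α : Nat). Nat) (succ (succ (succ (succ (succ (elimNat (\(z : Nat). (\(η : Type0). \(ψ : Nat). η) Nat 3) 1 (\(β : Nat). \(f : Nat). f) 0)))))) (\(r : Nat). \(γ : Nat). succ γ) 0
  ~> succ (succ (succ (succ (succ (elimNat (\(α : Nat). (\(z : Type0). \(η : Nat). z) Nat 3) 1 (\(ψ : Nat). \(β : Nat). β) 0)))))
  ~> 6
inferred type:
  Nat


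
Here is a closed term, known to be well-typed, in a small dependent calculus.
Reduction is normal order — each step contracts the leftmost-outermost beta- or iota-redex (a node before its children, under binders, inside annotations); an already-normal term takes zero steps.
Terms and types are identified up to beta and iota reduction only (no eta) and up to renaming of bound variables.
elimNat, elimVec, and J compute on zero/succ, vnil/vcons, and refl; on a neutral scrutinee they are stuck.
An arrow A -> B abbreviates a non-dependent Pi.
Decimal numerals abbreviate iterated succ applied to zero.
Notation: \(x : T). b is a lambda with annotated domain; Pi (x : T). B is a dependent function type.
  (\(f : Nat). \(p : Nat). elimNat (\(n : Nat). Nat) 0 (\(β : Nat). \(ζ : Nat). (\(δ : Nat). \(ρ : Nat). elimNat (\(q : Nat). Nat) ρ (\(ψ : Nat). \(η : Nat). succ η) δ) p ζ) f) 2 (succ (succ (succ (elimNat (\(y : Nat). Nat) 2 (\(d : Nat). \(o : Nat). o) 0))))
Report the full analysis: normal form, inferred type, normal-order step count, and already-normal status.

normal form:
  10
type:
  Nat
reduction steps (normal order): 47
term was already normal: no
first contracted redex: a beta-redex


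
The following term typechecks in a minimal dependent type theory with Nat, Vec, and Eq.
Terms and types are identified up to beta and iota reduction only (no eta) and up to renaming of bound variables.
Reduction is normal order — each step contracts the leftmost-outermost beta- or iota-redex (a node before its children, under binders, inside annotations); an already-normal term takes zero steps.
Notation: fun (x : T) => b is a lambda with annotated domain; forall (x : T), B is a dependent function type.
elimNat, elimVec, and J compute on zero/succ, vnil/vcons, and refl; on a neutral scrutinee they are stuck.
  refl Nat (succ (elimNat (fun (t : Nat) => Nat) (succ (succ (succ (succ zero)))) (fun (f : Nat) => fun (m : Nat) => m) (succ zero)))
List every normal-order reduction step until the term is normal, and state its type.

normal-order reduction sequence:
  refl Nat (succ (elimNat (fun (t : Nat) => Nat) (succ (succ (succ (succ zero)))) (fun (f : Nat) => fun (m : Nat) => m) (succ zero)))
  ~> refl Nat (succ ((fun (t : Nat) => fun (f : Nat) => f) zero (elimNat (fun (m : Nat) => Nat) (succ (succ (succ (succ zero)))) (fun (α : Nat) => fun (e : Nat) => e) zero)))
  ~> refl Nat (succ ((fun (t : Nat) => t) (elimNat (fun (f : Nat) => Nat) (succ (succ (succ (succ zero)))) (fun (m : Nat) => fun (α : Nat) => α) zero)))
  ~> refl Nat (succ (elimNat (fun (t : Nat) => Nat) (succ (succ (succ (succ zero)))) (fun (f : Nat) => fun (m : Nat) => m) zero))
  ~> refl Nat (succ (succ (succ (succ (succ zero)))))
inferred type:
  Eq Nat (succ (succ (succ (succ (succ zero))))) (succ (succ (succ (succ (succ zero)))))


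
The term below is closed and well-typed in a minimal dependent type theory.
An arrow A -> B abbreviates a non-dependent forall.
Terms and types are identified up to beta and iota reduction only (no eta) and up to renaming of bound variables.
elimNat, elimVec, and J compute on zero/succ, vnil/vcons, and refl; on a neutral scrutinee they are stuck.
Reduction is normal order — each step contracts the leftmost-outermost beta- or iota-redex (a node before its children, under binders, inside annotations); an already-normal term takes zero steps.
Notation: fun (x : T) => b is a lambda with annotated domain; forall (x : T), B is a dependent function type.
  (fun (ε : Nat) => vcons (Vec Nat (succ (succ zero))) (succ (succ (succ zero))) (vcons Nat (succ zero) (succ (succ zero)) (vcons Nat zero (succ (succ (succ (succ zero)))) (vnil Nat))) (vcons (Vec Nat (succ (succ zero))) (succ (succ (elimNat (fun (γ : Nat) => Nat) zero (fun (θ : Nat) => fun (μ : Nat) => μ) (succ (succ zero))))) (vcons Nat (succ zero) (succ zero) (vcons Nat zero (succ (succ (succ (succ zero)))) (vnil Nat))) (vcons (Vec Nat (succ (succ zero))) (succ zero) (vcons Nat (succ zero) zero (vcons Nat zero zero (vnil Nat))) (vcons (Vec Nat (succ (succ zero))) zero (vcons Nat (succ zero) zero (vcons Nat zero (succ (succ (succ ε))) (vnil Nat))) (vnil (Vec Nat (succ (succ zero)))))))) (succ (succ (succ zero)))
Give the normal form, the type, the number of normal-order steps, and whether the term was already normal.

reduced normal form:
  vcons (Vec Nat (succ (succ zero))) (succ (succ (succ zero))) (vcons Nat (succ zero) (succ (succ zero)) (vcons Nat zero (succ (succ (succ (succ zero)))) (vnil Nat))) (vcons (Vec Nat (succ (succ zero))) (succ (succ zero)) (vcons Nat (succ zero) (succ zero) (vcons Nat zero (succ (succ (succ (succ zero)))) (vnil Nat))) (vcons (Vec Nat (succ (succ zero))) (succ zero) (vcons Nat (succ zero) zero (vcons Nat zero zero (vnil Nat))) (vcons (Vec Nat (succ (succ zero))) zero (vcons Nat (succ zero) zero (vcons Nat zero (succ (succ (succ (succ (succ (succ zero)))))) (vnil Nat))) (vnil (Vec Nat (succ (succ zero)))))))
inferred type:
  Vec (Vec Nat (succ (succ zero))) (succ (succ (succ (succ zero))))
steps to reach normal form (normal order): 8
already normal: no
first redex: a beta-redex


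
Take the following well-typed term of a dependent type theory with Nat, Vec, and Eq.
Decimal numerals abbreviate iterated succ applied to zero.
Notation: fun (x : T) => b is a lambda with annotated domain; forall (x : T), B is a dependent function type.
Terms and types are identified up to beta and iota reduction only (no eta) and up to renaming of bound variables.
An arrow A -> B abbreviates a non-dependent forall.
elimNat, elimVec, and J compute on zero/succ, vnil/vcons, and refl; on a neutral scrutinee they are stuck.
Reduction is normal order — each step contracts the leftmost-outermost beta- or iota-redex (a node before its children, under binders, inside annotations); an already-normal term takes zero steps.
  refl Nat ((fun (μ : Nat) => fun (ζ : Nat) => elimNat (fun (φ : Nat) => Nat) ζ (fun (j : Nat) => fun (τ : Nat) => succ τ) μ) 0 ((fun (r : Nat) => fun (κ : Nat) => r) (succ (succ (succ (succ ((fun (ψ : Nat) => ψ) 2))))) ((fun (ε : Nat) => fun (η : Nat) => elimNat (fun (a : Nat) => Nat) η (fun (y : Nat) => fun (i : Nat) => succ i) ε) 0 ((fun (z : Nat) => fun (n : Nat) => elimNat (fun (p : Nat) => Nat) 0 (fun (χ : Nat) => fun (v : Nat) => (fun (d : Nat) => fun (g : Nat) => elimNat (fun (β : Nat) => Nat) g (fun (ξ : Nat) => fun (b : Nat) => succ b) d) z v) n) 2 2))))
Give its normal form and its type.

resulting normal form:
  refl Nat 6
the term's type:
  Eq Nat 6 6
observation: reduction starts at a beta-redex, and 6 normal-order steps reach the normal form.


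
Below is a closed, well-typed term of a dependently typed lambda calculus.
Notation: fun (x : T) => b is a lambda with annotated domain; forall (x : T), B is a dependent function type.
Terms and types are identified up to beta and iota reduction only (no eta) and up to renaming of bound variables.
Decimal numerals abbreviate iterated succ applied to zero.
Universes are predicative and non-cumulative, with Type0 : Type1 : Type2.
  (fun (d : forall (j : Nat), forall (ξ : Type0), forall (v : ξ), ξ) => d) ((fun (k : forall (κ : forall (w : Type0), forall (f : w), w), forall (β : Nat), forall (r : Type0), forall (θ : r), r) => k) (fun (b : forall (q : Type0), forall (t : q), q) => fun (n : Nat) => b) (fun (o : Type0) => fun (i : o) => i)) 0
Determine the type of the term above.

the term's type:
  forall (d : Type0), forall (j : d), d


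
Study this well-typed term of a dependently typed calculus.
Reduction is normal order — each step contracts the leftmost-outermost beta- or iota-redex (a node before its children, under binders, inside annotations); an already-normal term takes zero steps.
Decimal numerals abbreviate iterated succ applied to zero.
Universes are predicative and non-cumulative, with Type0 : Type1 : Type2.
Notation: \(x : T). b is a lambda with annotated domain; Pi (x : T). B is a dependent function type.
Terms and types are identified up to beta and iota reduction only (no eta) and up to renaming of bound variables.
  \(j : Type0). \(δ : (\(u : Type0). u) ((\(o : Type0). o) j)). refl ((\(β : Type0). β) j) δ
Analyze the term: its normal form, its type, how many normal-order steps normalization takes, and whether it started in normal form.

resulting normal form:
  \(j : Type0). \(δ : j). refl j δ
the term's type:
  Pi (j : Type0). Pi (δ : j). Eq j δ δ
reduction steps (normal order): 3
term was already normal: no
first redex: a beta-redex


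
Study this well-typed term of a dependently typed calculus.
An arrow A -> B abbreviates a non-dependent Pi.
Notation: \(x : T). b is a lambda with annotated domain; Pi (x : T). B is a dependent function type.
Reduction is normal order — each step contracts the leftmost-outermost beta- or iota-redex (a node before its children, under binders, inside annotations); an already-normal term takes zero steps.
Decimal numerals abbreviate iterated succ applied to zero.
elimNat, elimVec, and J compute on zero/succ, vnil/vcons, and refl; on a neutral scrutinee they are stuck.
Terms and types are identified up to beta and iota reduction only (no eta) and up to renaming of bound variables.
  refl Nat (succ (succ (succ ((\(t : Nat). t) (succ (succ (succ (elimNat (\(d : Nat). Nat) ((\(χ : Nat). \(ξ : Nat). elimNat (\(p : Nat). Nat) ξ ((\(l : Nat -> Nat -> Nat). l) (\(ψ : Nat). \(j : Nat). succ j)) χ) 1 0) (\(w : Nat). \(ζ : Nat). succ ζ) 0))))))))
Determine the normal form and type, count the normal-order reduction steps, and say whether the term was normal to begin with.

resulting normal form:
  refl Nat 7
type:
  Eq Nat 7 7
normal-order step count: 9
started in normal form: no
first redex: a beta-redex


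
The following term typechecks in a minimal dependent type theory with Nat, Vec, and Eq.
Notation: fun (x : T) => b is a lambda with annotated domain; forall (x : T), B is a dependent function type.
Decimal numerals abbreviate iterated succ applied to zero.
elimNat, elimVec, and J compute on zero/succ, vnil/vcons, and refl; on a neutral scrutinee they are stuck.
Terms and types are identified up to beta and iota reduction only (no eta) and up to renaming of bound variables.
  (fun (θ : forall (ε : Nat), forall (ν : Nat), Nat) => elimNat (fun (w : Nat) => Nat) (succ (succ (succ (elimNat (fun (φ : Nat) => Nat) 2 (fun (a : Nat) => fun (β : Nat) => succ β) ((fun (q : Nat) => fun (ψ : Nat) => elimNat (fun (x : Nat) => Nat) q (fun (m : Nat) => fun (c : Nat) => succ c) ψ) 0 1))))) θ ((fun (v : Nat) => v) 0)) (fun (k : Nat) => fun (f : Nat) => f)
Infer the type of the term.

the term's type:
  Nat


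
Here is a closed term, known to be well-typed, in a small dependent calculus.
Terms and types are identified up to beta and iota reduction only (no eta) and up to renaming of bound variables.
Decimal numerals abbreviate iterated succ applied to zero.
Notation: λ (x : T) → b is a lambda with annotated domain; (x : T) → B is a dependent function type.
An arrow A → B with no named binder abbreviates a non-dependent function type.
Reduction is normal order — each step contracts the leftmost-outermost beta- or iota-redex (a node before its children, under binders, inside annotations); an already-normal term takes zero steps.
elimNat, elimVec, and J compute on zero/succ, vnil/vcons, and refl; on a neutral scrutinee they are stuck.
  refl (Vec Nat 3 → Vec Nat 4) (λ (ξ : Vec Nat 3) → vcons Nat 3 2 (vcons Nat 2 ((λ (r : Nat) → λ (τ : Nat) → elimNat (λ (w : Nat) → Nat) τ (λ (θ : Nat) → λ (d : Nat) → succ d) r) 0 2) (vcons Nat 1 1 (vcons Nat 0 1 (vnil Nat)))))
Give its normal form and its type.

reduced normal form:
  refl (Vec Nat 3 → Vec Nat 4) (λ (ξ : Vec Nat 3) → vcons Nat 3 2 (vcons Nat 2 2 (vcons Nat 1 1 (vcons Nat 0 1 (vnil Nat)))))
type:
  Eq (Vec Nat 3 → Vec Nat 4) (λ (ξ : Vec Nat 3) → vcons Nat 3 2 (vcons Nat 2 2 (vcons Nat 1 1 (vcons Nat 0 1 (vnil Nat))))) (λ (r : Vec Nat 3) → vcons Nat 3 2 (vcons Nat 2 2 (vcons Nat 1 1 (vcons Nat 0 1 (vnil Nat)))))


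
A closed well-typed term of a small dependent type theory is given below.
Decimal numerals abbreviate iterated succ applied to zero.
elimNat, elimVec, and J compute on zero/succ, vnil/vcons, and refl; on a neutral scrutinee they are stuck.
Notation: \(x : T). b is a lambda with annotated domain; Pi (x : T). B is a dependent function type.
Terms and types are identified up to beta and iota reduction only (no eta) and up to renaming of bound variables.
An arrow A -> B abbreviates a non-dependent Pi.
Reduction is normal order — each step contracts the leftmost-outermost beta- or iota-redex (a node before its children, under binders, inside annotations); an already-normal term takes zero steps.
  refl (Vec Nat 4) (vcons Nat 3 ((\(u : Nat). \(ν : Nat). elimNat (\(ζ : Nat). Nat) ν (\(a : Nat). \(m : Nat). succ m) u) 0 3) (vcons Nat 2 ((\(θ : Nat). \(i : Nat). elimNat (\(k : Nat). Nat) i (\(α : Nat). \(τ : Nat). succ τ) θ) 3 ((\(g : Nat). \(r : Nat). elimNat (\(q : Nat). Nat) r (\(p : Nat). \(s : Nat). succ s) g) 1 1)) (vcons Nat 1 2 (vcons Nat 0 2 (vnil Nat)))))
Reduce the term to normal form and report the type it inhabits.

normal form:
  refl (Vec Nat 4) (vcons Nat 3 3 (vcons Nat 2 5 (vcons Nat 1 2 (vcons Nat 0 2 (vnil Nat)))))
the term's type:
  Eq (Vec Nat 4) (vcons Nat 3 3 (vcons Nat 2 5 (vcons Nat 1 2 (vcons Nat 0 2 (vnil Nat))))) (vcons Nat 3 3 (vcons Nat 2 5 (vcons Nat 1 2 (vcons Nat 0 2 (vnil Nat)))))


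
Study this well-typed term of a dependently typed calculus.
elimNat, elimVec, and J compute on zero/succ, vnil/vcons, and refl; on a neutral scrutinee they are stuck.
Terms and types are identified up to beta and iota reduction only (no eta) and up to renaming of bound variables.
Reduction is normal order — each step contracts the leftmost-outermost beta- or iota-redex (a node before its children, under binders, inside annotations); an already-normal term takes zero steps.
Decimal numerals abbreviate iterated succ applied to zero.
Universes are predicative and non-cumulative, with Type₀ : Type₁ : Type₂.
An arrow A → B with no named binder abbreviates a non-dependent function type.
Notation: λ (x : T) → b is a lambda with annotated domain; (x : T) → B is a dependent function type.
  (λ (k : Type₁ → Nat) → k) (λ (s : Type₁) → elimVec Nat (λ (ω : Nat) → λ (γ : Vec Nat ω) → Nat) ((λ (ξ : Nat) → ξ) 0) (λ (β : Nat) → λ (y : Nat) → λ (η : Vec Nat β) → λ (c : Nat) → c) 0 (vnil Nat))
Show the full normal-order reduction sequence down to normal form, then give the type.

normal-order reduction sequence:
  (λ (k : Type₁ → Nat) → k) (λ (s : Type₁) → elimVec Nat (λ (ω : Nat) → λ (γ : Vec Nat ω) → Nat) ((λ (ξ : Nat) → ξ) 0) (λ (β : Nat) → λ (y : Nat) → λ (η : Vec Nat β) → λ (c : Nat) → c) 0 (vnil Nat))
  ~> λ (k : Type₁) → elimVec Nat (λ (s : Nat) → λ (ω : Vec Nat s) → Nat) ((λ (γ : Nat) → γ) 0) (λ (ξ : Nat) → λ (β : Nat) → λ (y : Vec Nat ξ) → λ (η : Nat) → η) 0 (vnil Nat)
  ~> λ (k : Type₁) → (λ (s : Nat) → s) 0
  ~> λ (k : Type₁) → 0
the term's type:
  Type₁ → Nat


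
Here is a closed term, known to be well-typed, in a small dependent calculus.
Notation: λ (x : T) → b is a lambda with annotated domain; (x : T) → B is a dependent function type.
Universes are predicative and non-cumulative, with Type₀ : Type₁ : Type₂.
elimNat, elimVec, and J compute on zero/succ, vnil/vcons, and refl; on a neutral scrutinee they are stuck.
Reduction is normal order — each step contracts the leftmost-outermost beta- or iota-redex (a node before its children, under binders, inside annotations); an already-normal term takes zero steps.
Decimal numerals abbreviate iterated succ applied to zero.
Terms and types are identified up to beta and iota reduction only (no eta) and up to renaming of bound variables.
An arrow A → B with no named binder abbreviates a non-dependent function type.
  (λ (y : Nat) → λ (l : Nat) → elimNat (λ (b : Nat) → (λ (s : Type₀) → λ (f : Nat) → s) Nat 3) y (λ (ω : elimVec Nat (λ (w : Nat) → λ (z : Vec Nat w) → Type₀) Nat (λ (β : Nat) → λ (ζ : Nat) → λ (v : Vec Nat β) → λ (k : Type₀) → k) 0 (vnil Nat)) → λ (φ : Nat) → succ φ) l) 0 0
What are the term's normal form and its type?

reduced normal form:
  0
the term's type:
  Nat
observation: the first redex contracted is a beta-redex; the normal form is reached in 3 normal-order steps.


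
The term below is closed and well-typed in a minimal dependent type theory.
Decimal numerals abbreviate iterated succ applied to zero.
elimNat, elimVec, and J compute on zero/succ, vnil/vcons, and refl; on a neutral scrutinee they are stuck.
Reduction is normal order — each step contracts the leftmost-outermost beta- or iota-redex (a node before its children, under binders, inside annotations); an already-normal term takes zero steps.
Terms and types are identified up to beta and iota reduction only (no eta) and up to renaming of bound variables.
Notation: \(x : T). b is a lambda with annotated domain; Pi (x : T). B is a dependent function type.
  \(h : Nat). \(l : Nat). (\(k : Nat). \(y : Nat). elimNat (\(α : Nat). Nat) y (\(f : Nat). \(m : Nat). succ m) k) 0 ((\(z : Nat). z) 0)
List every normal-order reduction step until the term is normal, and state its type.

normal-order reduction sequence:
  \(h : Nat). \(l : Nat). (\(k : Nat). \(y : Nat). elimNat (\(α : Nat). Nat) y (\(f : Nat). \(m : Nat). succ m) k) 0 ((\(z : Nat). z) 0)
  ~> \(h : Nat). \(l : Nat). (\(k : Nat). elimNat (\(y : Nat). Nat) k (\(α : Nat). \(f : Nat). succ f) 0) ((\(m : Nat). m) 0)
  ~> \(h : Nat). \(l : Nat). elimNat (\(k : Nat). Nat) ((\(y : Nat). y) 0) (\(α : Nat). \(f : Nat). succ f) 0
  ~> \(h : Nat). \(l : Nat). (\(k : Nat). k) 0
  ~> \(h : Nat). \(l : Nat). 0
inferred type:
  Pi (h : Nat). Pi (l : Nat). Nat


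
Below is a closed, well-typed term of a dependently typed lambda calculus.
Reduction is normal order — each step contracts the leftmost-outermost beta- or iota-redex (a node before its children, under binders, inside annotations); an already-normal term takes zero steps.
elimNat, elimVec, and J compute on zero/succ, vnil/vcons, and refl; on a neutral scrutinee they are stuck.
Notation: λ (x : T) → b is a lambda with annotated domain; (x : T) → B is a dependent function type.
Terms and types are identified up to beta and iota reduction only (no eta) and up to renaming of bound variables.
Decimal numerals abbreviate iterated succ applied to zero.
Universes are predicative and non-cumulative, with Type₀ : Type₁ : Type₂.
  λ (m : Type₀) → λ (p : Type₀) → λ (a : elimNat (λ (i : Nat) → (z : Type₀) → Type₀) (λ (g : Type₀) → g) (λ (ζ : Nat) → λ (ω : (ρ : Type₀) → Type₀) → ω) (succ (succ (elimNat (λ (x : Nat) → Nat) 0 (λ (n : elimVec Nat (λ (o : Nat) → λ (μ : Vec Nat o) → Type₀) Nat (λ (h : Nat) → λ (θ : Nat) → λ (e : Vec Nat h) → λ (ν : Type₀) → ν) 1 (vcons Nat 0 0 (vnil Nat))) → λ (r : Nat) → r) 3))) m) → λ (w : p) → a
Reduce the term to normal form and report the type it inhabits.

reduced normal form:
  λ (m : Type₀) → λ (p : Type₀) → λ (a : m) → λ (i : p) → a
type:
  (m : Type₀) → (p : Type₀) → (a : m) → (i : p) → m


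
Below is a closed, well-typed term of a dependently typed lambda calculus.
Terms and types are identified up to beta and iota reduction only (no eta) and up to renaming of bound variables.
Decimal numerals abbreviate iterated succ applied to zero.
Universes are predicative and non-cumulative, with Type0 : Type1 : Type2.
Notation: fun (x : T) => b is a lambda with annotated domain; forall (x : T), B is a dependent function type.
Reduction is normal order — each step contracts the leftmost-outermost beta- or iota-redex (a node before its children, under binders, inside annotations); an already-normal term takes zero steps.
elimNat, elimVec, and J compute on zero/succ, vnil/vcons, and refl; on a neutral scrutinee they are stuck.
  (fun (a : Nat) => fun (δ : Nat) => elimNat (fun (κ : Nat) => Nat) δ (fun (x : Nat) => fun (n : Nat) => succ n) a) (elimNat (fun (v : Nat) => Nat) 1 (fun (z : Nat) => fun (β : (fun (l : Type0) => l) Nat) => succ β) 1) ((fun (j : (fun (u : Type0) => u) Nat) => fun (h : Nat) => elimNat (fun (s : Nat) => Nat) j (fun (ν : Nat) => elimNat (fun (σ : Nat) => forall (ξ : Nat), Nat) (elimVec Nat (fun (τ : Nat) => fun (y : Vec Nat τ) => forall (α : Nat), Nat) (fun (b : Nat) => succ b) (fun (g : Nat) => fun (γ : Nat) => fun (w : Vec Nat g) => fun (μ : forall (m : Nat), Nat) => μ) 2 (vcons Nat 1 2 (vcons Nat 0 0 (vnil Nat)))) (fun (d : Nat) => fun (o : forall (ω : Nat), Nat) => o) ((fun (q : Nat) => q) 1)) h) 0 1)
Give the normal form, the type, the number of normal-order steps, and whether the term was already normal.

resulting normal form:
  3
type:
  Nat
reduction steps (normal order): 35
already normal: no
first redex: a beta-redex


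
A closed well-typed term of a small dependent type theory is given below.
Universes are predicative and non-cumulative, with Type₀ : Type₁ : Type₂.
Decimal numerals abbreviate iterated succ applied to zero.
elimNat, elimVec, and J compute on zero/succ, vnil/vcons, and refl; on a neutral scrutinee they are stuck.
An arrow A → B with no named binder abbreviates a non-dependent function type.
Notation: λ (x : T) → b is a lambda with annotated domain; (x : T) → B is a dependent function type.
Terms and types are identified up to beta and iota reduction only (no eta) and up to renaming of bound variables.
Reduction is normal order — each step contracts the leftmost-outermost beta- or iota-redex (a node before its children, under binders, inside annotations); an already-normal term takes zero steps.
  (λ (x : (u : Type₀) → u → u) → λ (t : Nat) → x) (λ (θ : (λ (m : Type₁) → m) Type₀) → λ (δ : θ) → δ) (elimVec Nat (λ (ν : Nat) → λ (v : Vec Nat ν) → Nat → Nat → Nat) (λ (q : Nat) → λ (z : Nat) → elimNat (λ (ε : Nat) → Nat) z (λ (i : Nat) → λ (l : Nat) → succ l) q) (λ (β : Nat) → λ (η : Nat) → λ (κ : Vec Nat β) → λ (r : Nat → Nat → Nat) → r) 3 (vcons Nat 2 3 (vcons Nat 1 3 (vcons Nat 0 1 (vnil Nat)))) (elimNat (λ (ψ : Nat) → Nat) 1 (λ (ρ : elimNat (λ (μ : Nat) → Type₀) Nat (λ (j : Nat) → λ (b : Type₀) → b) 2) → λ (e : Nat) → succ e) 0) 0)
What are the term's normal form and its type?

resulting normal form:
  λ (x : Type₀) → λ (u : x) → u
inferred type:
  (x : Type₀) → x → x
observation: reduction starts at a beta-redex, and 3 normal-order steps reach the normal form.


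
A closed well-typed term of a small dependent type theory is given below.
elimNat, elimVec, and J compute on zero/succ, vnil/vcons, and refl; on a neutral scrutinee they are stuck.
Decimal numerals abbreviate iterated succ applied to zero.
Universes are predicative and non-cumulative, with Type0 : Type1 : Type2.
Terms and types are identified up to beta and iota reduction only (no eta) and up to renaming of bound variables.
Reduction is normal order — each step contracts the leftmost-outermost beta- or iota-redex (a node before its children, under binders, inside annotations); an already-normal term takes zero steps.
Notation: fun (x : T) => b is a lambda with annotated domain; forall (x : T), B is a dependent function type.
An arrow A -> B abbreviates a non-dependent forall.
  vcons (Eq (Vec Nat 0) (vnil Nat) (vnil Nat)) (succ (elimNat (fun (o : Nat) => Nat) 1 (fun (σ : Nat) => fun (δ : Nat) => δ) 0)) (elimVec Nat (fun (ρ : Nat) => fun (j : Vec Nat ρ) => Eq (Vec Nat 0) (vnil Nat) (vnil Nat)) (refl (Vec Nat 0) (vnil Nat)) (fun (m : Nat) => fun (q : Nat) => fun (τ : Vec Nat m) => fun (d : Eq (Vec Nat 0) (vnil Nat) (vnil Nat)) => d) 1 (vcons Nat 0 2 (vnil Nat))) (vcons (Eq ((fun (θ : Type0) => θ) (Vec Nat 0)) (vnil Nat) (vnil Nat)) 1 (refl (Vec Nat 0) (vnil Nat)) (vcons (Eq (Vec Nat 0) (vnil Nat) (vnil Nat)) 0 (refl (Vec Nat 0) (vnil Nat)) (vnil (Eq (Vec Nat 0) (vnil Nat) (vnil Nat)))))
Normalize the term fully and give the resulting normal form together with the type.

reduced normal form:
  vcons (Eq (Vec Nat 0) (vnil Nat) (vnil Nat)) 2 (refl (Vec Nat 0) (vnil Nat)) (vcons (Eq (Vec Nat 0) (vnil Nat) (vnil Nat)) 1 (refl (Vec Nat 0) (vnil Nat)) (vcons (Eq (Vec Nat 0) (vnil Nat) (vnil Nat)) 0 (refl (Vec Nat 0) (vnil Nat)) (vnil (Eq (Vec Nat 0) (vnil Nat) (vnil Nat)))))
inferred type:
  Vec (Eq (Vec Nat 0) (vnil Nat) (vnil Nat)) 3


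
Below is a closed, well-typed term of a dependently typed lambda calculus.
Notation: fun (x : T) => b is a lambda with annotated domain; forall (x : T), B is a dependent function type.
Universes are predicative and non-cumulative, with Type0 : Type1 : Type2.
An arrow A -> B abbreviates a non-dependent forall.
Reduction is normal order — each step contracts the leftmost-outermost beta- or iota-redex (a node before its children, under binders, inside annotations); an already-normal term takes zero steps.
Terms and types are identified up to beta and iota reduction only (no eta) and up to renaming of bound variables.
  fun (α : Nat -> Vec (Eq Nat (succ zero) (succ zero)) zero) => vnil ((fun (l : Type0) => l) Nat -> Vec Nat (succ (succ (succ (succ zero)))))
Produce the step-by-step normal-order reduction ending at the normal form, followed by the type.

reduction (normal order):
  fun (α : Nat -> Vec (Eq Nat (succ zero) (succ zero)) zero) => vnil ((fun (l : Type0) => l) Nat -> Vec Nat (succ (succ (succ (succ zero)))))
  ~> fun (α : Nat -> Vec (Eq Nat (succ zero) (succ zero)) zero) => vnil (Nat -> Vec Nat (succ (succ (succ (succ zero)))))
the term's type:
  (Nat -> Vec (Eq Nat (succ zero) (succ zero)) zero) -> Vec (Nat -> Vec Nat (succ (succ (succ (succ zero))))) zero
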